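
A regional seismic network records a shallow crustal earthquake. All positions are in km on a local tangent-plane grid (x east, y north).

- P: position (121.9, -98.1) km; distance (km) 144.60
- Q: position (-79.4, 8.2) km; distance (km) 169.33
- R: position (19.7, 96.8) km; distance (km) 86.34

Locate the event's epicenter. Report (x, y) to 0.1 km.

Circle about each station: (x − 121.9)² + (y + 98.1)² = 144.60²; (x + 79.4)² + (y − 8.2)² = 169.33²; (x − 19.7)² + (y − 96.8)² = 86.34².
Subtracting the P equation from the Q and R equations removes the quadratic terms:
-402.6 x + 212.6 y = -25875.11
-204.4 x + 389.8 y = -1270.33
Solving the 2×2 system: x ≈ 86.5, y ≈ 42.1 km.
Check against P (with the unrounded x, y): √((x − 121.9)²+(y + 98.1)²) = 144.60 ≈ 144.60 km. ✓

86.5 km east, 42.1 km north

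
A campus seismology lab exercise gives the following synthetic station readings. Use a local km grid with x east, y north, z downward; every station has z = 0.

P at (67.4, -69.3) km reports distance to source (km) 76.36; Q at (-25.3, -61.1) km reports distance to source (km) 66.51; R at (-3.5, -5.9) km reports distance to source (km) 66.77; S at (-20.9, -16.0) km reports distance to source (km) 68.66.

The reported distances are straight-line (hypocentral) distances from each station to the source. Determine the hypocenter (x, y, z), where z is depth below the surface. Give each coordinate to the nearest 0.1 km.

(15.2, -45.5, 50.4)

Each station gives a sphere (x−x_i)² + (y−y_i)² + z² = d_i² (stations at z=0).
Subtracting the P sphere from Q and R: z² cancels, leaving linear equations in x and y:
-185.4 x + 16.4 y = -3564.68
-141.8 x + 126.8 y = -7925.57
Solving: x ≈ 15.202, y ≈ -45.504 km (keep extra digits for the depth step; rounded: 15.2, -45.5).
Then from the P sphere: z² = 76.36² − (x − 67.4)² − (y + 69.3)² with x = 15.202, y = -45.504, so z ≈ 50.398 ≈ 50.4 km.
Check against S (with the unrounded solution): distance 68.66 ≈ 68.66 km. ✓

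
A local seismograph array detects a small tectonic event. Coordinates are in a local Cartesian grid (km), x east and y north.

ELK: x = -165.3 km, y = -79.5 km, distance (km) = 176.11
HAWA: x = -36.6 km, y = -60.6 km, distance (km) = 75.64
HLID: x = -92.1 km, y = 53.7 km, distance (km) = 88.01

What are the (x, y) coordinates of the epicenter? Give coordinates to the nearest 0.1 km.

Circle about each station: (x + 165.3)² + (y + 79.5)² = 176.11²; (x + 36.6)² + (y + 60.6)² = 75.64²; (x + 92.1)² + (y − 53.7)² = 88.01².
Subtracting pairs of circle equations eliminates x²+y² and gives linear equations (the radical axes):
257.4 x + 37.8 y = -3339.10
146.4 x + 266.4 y = 990.73
Solving the 2×2 system: x ≈ -14.7, y ≈ 11.8 km.
Check against ELK (with the unrounded x, y): √((x + 165.3)²+(y + 79.5)²) = 176.11 ≈ 176.11 km. ✓

x ≈ -14.7 km, y ≈ 11.8 km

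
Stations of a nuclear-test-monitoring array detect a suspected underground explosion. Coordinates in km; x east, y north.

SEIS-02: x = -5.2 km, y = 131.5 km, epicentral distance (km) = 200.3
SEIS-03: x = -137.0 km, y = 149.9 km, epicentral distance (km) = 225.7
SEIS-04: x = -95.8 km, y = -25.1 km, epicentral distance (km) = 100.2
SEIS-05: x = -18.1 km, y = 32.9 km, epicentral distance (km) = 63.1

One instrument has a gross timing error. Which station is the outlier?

SEIS-02

Solve using three stations at a time. Using SEIS-03, SEIS-04, SEIS-05 (subtract circle equations pairwise → linear system) gives (x, y) ≈ (4.4, -26.0).
Distances from that point to each station vs reported:
  SEIS-02: calculated 157.8 vs reported 200.3 → residual 42.5 km
  SEIS-03: calculated 225.7 vs reported 225.7 → residual 0.0 km
  SEIS-04: calculated 100.2 vs reported 100.2 → residual 0.0 km
  SEIS-05: calculated 63.1 vs reported 63.1 → residual 0.0 km
SEIS-03, SEIS-04, SEIS-05 are mutually consistent (residuals ≈ 0); SEIS-02 is off by 42.5 km.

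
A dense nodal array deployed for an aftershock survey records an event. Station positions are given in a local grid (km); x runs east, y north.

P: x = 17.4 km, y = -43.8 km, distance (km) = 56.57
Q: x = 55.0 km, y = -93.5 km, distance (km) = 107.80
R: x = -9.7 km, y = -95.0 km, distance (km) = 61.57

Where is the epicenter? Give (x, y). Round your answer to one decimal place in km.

Circle about each station: (x − 17.4)² + (y + 43.8)² = 56.57²; (x − 55.0)² + (y + 93.5)² = 107.80²; (x + 9.7)² + (y + 95.0)² = 61.57².
Subtracting the P equation from the Q and R equations removes the quadratic terms:
75.2 x − 99.4 y = 1125.37
-54.2 x − 102.4 y = 6307.19
Solving the 2×2 system: x ≈ -39.1, y ≈ -40.9 km.
Check against P (with the unrounded x, y): √((x − 17.4)²+(y + 43.8)²) = 56.57 ≈ 56.57 km. ✓

x ≈ -39.1 km, y ≈ -40.9 km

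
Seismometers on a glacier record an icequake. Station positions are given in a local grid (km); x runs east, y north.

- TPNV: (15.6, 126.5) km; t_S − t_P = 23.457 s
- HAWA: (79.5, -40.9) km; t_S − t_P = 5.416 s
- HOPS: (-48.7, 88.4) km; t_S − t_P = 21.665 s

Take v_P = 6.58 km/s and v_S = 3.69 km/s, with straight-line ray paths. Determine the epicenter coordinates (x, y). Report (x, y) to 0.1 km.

43.4 km east, -68.6 km north

Distance from S−P lag: d = Δt · v_P v_S / (v_P − v_S) = Δt · (6.58·3.69)/(6.58−3.69) ≈ 8.4015·Δt.
So d_TPNV = 197.07, d_HAWA = 45.50, d_HOPS = 182.02 km.
Circle about each station: (x − 15.6)² + (y − 126.5)² = 197.07²; (x − 79.5)² + (y + 40.9)² = 45.50²; (x + 48.7)² + (y − 88.4)² = 182.02².
Subtracting pairs of circle equations eliminates x²+y² and gives linear equations (the radical axes):
127.8 x − 334.8 y = 28513.78
-128.6 x − 76.2 y = -354.06
Solving the 2×2 system: x ≈ 43.4, y ≈ -68.6 km.
Check against TPNV (with the unrounded x, y): √((x − 15.6)²+(y − 126.5)²) = 197.07 ≈ 197.07 km. ✓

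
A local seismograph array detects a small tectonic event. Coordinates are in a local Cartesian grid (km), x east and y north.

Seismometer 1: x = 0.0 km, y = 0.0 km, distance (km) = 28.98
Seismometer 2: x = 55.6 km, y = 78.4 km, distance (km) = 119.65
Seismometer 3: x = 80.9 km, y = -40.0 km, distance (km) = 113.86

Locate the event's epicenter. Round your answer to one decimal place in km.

-28.1 km east, -7.1 km north

Circle about each station: x² + y² = 28.98²; (x − 55.6)² + (y − 78.4)² = 119.65²; (x − 80.9)² + (y + 40.0)² = 113.86².
Subtracting pairs of circle equations eliminates x²+y² and gives linear equations (the radical axes):
111.2 x + 156.8 y = -4238.36
161.8 x − 80.0 y = -3979.45
Solving the 2×2 system: x ≈ -28.1, y ≈ -7.1 km.
Check against Seismometer 1 (with the unrounded x, y): √(x²+y²) = 28.99 ≈ 28.98 km. ✓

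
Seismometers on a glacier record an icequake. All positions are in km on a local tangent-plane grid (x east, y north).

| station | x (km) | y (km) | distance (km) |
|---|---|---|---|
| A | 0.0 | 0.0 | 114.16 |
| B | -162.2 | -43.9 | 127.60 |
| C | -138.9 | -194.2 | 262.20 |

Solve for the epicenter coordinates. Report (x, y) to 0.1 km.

-94.4 km east, 64.2 km north

Circle about each station: x² + y² = 114.16²; (x + 162.2)² + (y + 43.9)² = 127.60²; (x + 138.9)² + (y + 194.2)² = 262.20².
Subtracting pairs of circle equations eliminates x²+y² and gives linear equations (the radical axes):
-324.4 x − 87.8 y = 24986.80
-277.8 x − 388.4 y = 1290.52
Solving the 2×2 system: x ≈ -94.4, y ≈ 64.2 km.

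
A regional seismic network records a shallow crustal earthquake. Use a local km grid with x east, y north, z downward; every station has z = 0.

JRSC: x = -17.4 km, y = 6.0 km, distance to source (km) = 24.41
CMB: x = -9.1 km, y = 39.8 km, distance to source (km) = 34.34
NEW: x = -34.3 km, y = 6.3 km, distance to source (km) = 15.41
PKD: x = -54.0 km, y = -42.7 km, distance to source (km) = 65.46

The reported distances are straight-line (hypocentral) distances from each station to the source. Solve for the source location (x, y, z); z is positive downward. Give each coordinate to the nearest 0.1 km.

Each station gives a sphere (x−x_i)² + (y−y_i)² + z² = d_i² (stations at z=0).
Subtracting the JRSC sphere from CMB and NEW: z² cancels, leaving linear equations in x and y:
16.6 x + 67.6 y = 744.70
-33.8 x + 0.6 y = 1235.80
Solving: x ≈ -36.209, y ≈ 19.908 km (keep extra digits for the depth step; rounded: -36.2, 19.9).
Then from the JRSC sphere: z² = 24.41² − (x + 17.4)² − (y − 6.0)² with x = -36.209, y = 19.908, so z ≈ 6.974 ≈ 7.0 km.

x ≈ -36.2 km, y ≈ 19.9 km, depth ≈ 7.0 km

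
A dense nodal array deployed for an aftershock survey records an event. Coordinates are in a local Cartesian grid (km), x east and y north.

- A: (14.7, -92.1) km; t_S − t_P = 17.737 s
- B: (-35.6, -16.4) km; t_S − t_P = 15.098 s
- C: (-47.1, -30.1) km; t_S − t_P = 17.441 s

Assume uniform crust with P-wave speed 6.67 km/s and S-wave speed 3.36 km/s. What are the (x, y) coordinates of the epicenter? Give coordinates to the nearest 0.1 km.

(60.3, 19.0)

Distance from S−P lag: d = Δt · v_P v_S / (v_P − v_S) = Δt · (6.67·3.36)/(6.67−3.36) ≈ 6.7708·Δt.
So d_A = 120.09, d_B = 102.22, d_C = 118.09 km.
Circle about each station: (x − 14.7)² + (y + 92.1)² = 120.09²; (x + 35.6)² + (y + 16.4)² = 102.22²; (x + 47.1)² + (y + 30.1)² = 118.09².
Subtracting pairs of circle equations eliminates x²+y² and gives linear equations (the radical axes):
-100.6 x + 151.4 y = -3189.50
-123.6 x + 124.0 y = -5097.72
Solving the 2×2 system: x ≈ 60.3, y ≈ 19.0 km.
Check against A (with the unrounded x, y): √((x − 14.7)²+(y + 92.1)²) = 120.11 ≈ 120.09 km. ✓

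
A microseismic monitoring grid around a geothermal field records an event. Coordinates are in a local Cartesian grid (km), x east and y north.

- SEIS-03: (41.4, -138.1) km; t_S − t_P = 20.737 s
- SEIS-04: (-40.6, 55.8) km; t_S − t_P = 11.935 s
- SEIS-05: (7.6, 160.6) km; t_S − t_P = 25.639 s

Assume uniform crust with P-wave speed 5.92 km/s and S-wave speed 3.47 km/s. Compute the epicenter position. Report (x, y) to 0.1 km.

Distance from S−P lag: d = Δt · v_P v_S / (v_P − v_S) = Δt · (5.92·3.47)/(5.92−3.47) ≈ 8.3847·Δt.
So d_SEIS-03 = 173.87, d_SEIS-04 = 100.07, d_SEIS-05 = 214.97 km.
Circle about each station: (x − 41.4)² + (y + 138.1)² = 173.87²; (x + 40.6)² + (y − 55.8)² = 100.07²; (x − 7.6)² + (y − 160.6)² = 214.97².
Subtracting pairs of circle equations eliminates x²+y² and gives linear equations (the radical axes):
-164.0 x + 387.8 y = 4193.20
-67.6 x + 597.4 y = -10916.77
Solving the 2×2 system: x ≈ -93.9, y ≈ -28.9 km.

x ≈ -93.9 km, y ≈ -28.9 km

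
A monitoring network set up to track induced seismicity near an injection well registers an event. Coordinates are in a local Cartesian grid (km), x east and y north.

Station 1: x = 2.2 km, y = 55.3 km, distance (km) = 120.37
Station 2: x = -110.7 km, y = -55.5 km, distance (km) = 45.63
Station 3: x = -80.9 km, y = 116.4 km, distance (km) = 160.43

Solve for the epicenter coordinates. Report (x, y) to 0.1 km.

x ≈ -66.7 km, y ≈ -43.4 km

Circle about each station: (x − 2.2)² + (y − 55.3)² = 120.37²; (x + 110.7)² + (y + 55.5)² = 45.63²; (x + 80.9)² + (y − 116.4)² = 160.43².
Subtracting the Station 1 equation from the Station 2 and Station 3 equations removes the quadratic terms:
-225.8 x − 221.6 y = 24678.65
-166.2 x + 122.2 y = 5781.99
Solving the 2×2 system: x ≈ -66.7, y ≈ -43.4 km.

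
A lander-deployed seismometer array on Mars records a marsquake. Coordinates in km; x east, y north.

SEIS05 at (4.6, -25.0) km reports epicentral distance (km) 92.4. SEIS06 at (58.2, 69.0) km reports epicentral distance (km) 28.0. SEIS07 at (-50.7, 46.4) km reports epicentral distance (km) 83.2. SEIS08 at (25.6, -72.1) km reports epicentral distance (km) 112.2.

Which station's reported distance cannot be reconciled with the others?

Solve using three stations at a time. Using SEIS05, SEIS06, SEIS07 (subtract circle equations pairwise → linear system) gives (x, y) ≈ (30.7, 63.6).
Distances from that point to each station vs reported:
  SEIS05: calculated 92.4 vs reported 92.4 → residual 0.0 km
  SEIS06: calculated 28.0 vs reported 28.0 → residual 0.0 km
  SEIS07: calculated 83.2 vs reported 83.2 → residual 0.0 km
  SEIS08: calculated 135.8 vs reported 112.2 → residual 23.6 km
SEIS05, SEIS06, SEIS07 are mutually consistent (residuals ≈ 0); SEIS08 is off by 23.6 km.

SEIS08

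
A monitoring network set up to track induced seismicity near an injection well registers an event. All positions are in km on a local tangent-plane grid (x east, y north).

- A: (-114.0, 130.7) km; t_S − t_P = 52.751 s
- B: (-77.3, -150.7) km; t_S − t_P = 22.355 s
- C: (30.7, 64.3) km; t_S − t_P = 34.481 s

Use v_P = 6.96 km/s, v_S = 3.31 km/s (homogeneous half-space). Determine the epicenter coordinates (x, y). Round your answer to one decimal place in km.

Distance from S−P lag: d = Δt · v_P v_S / (v_P − v_S) = Δt · (6.96·3.31)/(6.96−3.31) ≈ 6.3117·Δt.
So d_A = 332.95, d_B = 141.10, d_C = 217.63 km.
Circle about each station: (x + 114.0)² + (y − 130.7)² = 332.95²; (x + 77.3)² + (y + 150.7)² = 141.10²; (x − 30.7)² + (y − 64.3)² = 217.63².
Subtracting the A equation from the B and C equations removes the quadratic terms:
73.4 x − 562.8 y = 89553.78
289.4 x − 132.8 y = 38491.38
Solving the 2×2 system: x ≈ 63.8, y ≈ -150.8 km.

63.8 km east, -150.8 km north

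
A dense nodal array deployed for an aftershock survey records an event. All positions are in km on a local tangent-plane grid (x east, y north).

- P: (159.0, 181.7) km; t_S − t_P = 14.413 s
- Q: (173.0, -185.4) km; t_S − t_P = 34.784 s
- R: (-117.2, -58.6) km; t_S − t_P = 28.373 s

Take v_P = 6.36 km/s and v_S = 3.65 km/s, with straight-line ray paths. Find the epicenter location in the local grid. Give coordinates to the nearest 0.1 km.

(71.4, 94.7)

Distance from S−P lag: d = Δt · v_P v_S / (v_P − v_S) = Δt · (6.36·3.65)/(6.36−3.65) ≈ 8.5661·Δt.
So d_P = 123.46, d_Q = 297.96, d_R = 243.04 km.
Circle about each station: (x − 159.0)² + (y − 181.7)² = 123.46²; (x − 173.0)² + (y + 185.4)² = 297.96²; (x + 117.2)² + (y + 58.6)² = 243.04².
Subtracting pairs of circle equations eliminates x²+y² and gives linear equations (the radical axes):
28.0 x − 734.2 y = -67531.52
-552.4 x − 480.6 y = -84952.16
Solving the 2×2 system: x ≈ 71.4, y ≈ 94.7 km.
Check against P (with the unrounded x, y): √((x − 159.0)²+(y − 181.7)²) = 123.46 ≈ 123.46 km. ✓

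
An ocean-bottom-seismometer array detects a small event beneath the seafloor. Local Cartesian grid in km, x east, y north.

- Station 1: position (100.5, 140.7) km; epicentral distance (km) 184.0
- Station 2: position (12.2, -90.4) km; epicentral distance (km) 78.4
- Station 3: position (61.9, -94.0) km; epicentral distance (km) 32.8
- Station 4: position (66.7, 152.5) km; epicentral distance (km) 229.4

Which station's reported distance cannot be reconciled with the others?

Solve using three stations at a time. Using Station 2, Station 3, Station 4 (subtract circle equations pairwise → linear system) gives (x, y) ≈ (89.3, -75.8).
Distances from that point to each station vs reported:
  Station 1: calculated 216.8 vs reported 184.0 → residual 32.8 km
  Station 2: calculated 78.4 vs reported 78.4 → residual 0.0 km
  Station 3: calculated 32.9 vs reported 32.8 → residual 0.1 km
  Station 4: calculated 229.4 vs reported 229.4 → residual 0.0 km
Station 2, Station 3, Station 4 are mutually consistent (residuals ≈ 0); Station 1 is off by 32.8 km.

Station 1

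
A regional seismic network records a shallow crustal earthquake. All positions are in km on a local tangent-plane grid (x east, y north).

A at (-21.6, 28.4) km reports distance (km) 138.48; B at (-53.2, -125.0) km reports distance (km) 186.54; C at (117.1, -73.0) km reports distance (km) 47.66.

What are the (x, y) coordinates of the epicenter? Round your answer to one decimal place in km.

Circle about each station: (x + 21.6)² + (y − 28.4)² = 138.48²; (x + 53.2)² + (y + 125.0)² = 186.54²; (x − 117.1)² + (y + 73.0)² = 47.66².
Subtracting the A equation from the B and C equations removes the quadratic terms:
-63.2 x − 306.8 y = 1561.66
277.4 x − 202.8 y = 34673.52
Solving the 2×2 system: x ≈ 105.4, y ≈ -26.8 km.
Check against A (with the unrounded x, y): √((x + 21.6)²+(y − 28.4)²) = 138.48 ≈ 138.48 km. ✓

x ≈ 105.4 km, y ≈ -26.8 km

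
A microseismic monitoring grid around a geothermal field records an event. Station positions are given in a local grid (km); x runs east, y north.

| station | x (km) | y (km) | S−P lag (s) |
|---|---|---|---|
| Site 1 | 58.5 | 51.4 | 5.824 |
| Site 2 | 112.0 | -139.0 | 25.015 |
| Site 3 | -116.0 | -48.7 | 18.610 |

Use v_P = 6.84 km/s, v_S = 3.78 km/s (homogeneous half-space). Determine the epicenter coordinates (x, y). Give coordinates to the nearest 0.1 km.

Distance from S−P lag: d = Δt · v_P v_S / (v_P − v_S) = Δt · (6.84·3.78)/(6.84−3.78) ≈ 8.4494·Δt.
So d_Site 1 = 49.21, d_Site 2 = 211.36, d_Site 3 = 157.24 km.
Circle about each station: (x − 58.5)² + (y − 51.4)² = 49.21²; (x − 112.0)² + (y + 139.0)² = 211.36²; (x + 116.0)² + (y + 48.7)² = 157.24².
Subtracting pairs of circle equations eliminates x²+y² and gives linear equations (the radical axes):
107.0 x − 380.8 y = -16450.64
-349.0 x − 200.2 y = -12539.31
Solving the 2×2 system: x ≈ 9.6, y ≈ 45.9 km.
Check against Site 1 (with the unrounded x, y): √((x − 58.5)²+(y − 51.4)²) = 49.21 ≈ 49.21 km. ✓

(9.6, 45.9)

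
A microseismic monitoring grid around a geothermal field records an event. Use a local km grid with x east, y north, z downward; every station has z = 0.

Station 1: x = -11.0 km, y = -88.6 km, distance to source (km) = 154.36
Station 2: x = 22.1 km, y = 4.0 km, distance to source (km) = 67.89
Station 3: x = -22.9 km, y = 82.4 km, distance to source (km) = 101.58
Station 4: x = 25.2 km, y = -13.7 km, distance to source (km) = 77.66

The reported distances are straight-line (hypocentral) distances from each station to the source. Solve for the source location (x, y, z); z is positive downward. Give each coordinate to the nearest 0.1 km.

Each station gives a sphere (x−x_i)² + (y−y_i)² + z² = d_i² (stations at z=0).
Subtracting the Station 1 sphere from Station 2 and Station 3: z² cancels, leaving linear equations in x and y:
66.2 x + 185.2 y = 11751.41
-23.8 x + 342.0 y = 12851.72
Solving: x ≈ 60.590, y ≈ 41.795 km (keep extra digits for the depth step; rounded: 60.6, 41.8).
Then from the Station 1 sphere: z² = 154.36² − (x + 11.0)² − (y + 88.6)² with x = 60.590, y = 41.795, so z ≈ 41.219 ≈ 41.2 km.

(60.6, 41.8, 41.2)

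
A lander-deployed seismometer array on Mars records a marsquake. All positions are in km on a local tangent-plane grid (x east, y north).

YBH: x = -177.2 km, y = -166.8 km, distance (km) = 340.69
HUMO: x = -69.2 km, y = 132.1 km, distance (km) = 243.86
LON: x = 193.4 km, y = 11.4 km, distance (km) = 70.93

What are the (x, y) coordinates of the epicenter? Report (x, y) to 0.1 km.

126.8 km east, -13.0 km north

Circle about each station: (x + 177.2)² + (y + 166.8)² = 340.69²; (x + 69.2)² + (y − 132.1)² = 243.86²; (x − 193.4)² + (y − 11.4)² = 70.93².
Subtracting pairs of circle equations eliminates x²+y² and gives linear equations (the radical axes):
216.0 x + 597.8 y = 19618.95
741.2 x + 356.4 y = 89350.05
Solving the 2×2 system: x ≈ 126.8, y ≈ -13.0 km.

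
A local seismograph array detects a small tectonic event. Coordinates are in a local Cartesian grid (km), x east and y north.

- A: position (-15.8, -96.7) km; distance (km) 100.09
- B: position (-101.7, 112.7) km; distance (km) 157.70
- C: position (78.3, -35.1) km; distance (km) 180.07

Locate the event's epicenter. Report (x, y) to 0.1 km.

x ≈ -101.5 km, y ≈ -45.0 km

Circle about each station: (x + 15.8)² + (y + 96.7)² = 100.09²; (x + 101.7)² + (y − 112.7)² = 157.70²; (x − 78.3)² + (y + 35.1)² = 180.07².
Subtracting the A equation from the B and C equations removes the quadratic terms:
-171.8 x + 418.8 y = -1407.63
188.2 x + 123.2 y = -24644.83
Solving the 2×2 system: x ≈ -101.5, y ≈ -45.0 km.
Check against A (with the unrounded x, y): √((x + 15.8)²+(y + 96.7)²) = 100.08 ≈ 100.09 km. ✓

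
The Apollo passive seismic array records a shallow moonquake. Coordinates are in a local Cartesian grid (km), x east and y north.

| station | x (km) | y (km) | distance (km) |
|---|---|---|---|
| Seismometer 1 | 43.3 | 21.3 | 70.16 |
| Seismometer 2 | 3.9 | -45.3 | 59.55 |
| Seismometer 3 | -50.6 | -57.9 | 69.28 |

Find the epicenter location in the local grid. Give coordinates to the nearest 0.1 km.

x ≈ -25.3 km, y ≈ 6.6 km

Circle about each station: (x − 43.3)² + (y − 21.3)² = 70.16²; (x − 3.9)² + (y + 45.3)² = 59.55²; (x + 50.6)² + (y + 57.9)² = 69.28².
Subtracting pairs of circle equations eliminates x²+y² and gives linear equations (the radical axes):
-78.8 x − 133.2 y = 1114.94
-187.8 x − 158.4 y = 3706.90
Solving the 2×2 system: x ≈ -25.3, y ≈ 6.6 km.
Check against Seismometer 1 (with the unrounded x, y): √((x − 43.3)²+(y − 21.3)²) = 70.16 ≈ 70.16 km. ✓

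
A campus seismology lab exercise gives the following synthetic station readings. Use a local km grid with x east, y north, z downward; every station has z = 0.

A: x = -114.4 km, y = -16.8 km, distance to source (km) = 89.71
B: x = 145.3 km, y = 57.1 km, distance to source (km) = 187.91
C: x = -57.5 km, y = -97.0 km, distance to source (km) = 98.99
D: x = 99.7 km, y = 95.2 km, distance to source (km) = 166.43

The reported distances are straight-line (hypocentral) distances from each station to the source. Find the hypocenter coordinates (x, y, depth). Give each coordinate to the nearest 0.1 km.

Each station gives a sphere (x−x_i)² + (y−y_i)² + z² = d_i² (stations at z=0).
Subtracting the A sphere from B and C: z² cancels, leaving linear equations in x and y:
519.4 x + 147.8 y = -16259.38
113.8 x − 160.4 y = -2405.49
Solving: x ≈ -29.596, y ≈ -6.001 km (keep extra digits for the depth step; rounded: -29.6, -6.0).
Then from the A sphere: z² = 89.71² − (x + 114.4)² − (y + 16.8)² with x = -29.596, y = -6.001, so z ≈ 27.195 ≈ 27.2 km.
Check against D (with the unrounded solution): distance 166.43 ≈ 166.43 km. ✓

(-29.6, -6.0, 27.2)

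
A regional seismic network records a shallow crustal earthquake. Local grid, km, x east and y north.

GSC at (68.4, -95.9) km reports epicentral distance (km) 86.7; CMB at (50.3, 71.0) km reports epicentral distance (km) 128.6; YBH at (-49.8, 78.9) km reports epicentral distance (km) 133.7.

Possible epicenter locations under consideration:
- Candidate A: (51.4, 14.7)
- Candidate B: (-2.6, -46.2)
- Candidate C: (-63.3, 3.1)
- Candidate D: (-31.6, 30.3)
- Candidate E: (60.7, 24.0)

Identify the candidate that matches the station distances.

For each candidate, compare |candidate − station| to the reported distance:
Candidate A: residuals GSC 25.2, CMB 72.3, YBH 13.9 → max 72.3 km
Candidate B: residuals GSC 0.0, CMB 0.0, YBH 0.0 → max 0.0 km
Candidate C: residuals GSC 78.1, CMB 3.7, YBH 56.7 → max 78.1 km
Candidate D: residuals GSC 74.3, CMB 37.1, YBH 81.8 → max 81.8 km
Candidate E: residuals GSC 33.4, CMB 80.5, YBH 10.3 → max 80.5 km
Only Candidate B has all residuals ≈ 0.

Candidate B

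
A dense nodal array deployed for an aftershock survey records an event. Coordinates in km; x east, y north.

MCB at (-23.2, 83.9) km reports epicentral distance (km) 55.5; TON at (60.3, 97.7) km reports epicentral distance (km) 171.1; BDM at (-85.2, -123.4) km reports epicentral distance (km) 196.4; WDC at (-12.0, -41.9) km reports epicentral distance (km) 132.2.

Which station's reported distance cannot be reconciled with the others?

TON

Solve using three stations at a time. Using MCB, BDM, WDC (subtract circle equations pairwise → linear system) gives (x, y) ≈ (-77.7, 72.9).
Distances from that point to each station vs reported:
  MCB: calculated 55.6 vs reported 55.5 → residual 0.1 km
  TON: calculated 140.2 vs reported 171.1 → residual 30.9 km
  BDM: calculated 196.4 vs reported 196.4 → residual 0.0 km
  WDC: calculated 132.2 vs reported 132.2 → residual 0.0 km
MCB, BDM, WDC are mutually consistent (residuals ≈ 0); TON is off by 30.9 km.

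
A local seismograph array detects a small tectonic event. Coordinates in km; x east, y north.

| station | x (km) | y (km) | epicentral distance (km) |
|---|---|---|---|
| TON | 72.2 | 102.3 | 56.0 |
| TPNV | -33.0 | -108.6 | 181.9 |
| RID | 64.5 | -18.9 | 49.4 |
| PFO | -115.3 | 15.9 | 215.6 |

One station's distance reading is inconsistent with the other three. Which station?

Solve using three stations at a time. Using TPNV, RID, PFO (subtract circle equations pairwise → linear system) gives (x, y) ≈ (100.3, 15.2).
Distances from that point to each station vs reported:
  TON: calculated 91.5 vs reported 56.0 → residual 35.5 km
  TPNV: calculated 181.9 vs reported 181.9 → residual 0.0 km
  RID: calculated 49.4 vs reported 49.4 → residual 0.0 km
  PFO: calculated 215.6 vs reported 215.6 → residual 0.0 km
TPNV, RID, PFO are mutually consistent (residuals ≈ 0); TON is off by 35.5 km.

TON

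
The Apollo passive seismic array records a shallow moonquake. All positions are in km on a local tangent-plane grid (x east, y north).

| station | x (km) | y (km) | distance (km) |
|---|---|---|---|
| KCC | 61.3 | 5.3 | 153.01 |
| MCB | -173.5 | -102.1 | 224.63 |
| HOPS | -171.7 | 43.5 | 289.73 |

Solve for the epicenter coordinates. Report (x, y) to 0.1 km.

Circle about each station: (x − 61.3)² + (y − 5.3)² = 153.01²; (x + 173.5)² + (y + 102.1)² = 224.63²; (x + 171.7)² + (y − 43.5)² = 289.73².
Subtracting the KCC equation from the MCB and HOPS equations removes the quadratic terms:
-469.6 x − 214.8 y = 9694.30
-466.0 x + 76.4 y = -32944.05
Solving the 2×2 system: x ≈ 46.6, y ≈ -147.0 km.

(46.6, -147.0)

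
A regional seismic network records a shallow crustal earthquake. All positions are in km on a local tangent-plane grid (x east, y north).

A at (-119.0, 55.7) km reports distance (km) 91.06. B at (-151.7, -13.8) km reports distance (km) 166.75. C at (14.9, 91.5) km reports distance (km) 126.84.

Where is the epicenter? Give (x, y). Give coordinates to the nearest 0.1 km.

(-100.2, 144.8)

Circle about each station: (x + 119.0)² + (y − 55.7)² = 91.06²; (x + 151.7)² + (y + 13.8)² = 166.75²; (x − 14.9)² + (y − 91.5)² = 126.84².
Subtracting pairs of circle equations eliminates x²+y² and gives linear equations (the radical axes):
-65.4 x − 139.0 y = -13573.80
267.8 x + 71.6 y = -16465.69
Solving the 2×2 system: x ≈ -100.2, y ≈ 144.8 km.
Check against A (with the unrounded x, y): √((x + 119.0)²+(y − 55.7)²) = 91.06 ≈ 91.06 km. ✓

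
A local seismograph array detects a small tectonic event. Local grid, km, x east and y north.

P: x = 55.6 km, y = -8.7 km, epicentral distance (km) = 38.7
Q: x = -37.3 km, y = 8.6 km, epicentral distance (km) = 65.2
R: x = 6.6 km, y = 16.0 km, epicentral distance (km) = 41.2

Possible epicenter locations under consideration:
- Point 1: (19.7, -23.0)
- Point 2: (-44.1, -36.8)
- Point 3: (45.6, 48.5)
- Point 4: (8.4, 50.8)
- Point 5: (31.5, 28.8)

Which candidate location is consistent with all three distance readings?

For each candidate, compare |candidate − station| to the reported distance:
Point 1: residuals P 0.1, Q 0.0, R 0.1 → max 0.1 km
Point 2: residuals P 64.9, Q 19.3, R 32.0 → max 64.9 km
Point 3: residuals P 19.4, Q 26.8, R 9.6 → max 26.8 km
Point 4: residuals P 37.2, Q 3.0, R 6.4 → max 37.2 km
Point 5: residuals P 5.9, Q 6.5, R 13.2 → max 13.2 km
Only Point 1 has all residuals ≈ 0.

Point 1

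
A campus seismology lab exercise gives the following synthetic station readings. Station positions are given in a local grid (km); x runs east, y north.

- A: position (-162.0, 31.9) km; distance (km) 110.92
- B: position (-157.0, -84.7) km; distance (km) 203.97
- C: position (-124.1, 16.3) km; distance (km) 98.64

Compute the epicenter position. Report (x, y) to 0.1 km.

Circle about each station: (x + 162.0)² + (y − 31.9)² = 110.92²; (x + 157.0)² + (y + 84.7)² = 203.97²; (x + 124.1)² + (y − 16.3)² = 98.64².
Subtracting pairs of circle equations eliminates x²+y² and gives linear equations (the radical axes):
10.0 x − 233.2 y = -24739.03
75.8 x − 31.2 y = -9021.71
Solving the 2×2 system: x ≈ -76.7, y ≈ 102.8 km.
Check against A (with the unrounded x, y): √((x + 162.0)²+(y − 31.9)²) = 110.91 ≈ 110.92 km. ✓

x ≈ -76.7 km, y ≈ 102.8 km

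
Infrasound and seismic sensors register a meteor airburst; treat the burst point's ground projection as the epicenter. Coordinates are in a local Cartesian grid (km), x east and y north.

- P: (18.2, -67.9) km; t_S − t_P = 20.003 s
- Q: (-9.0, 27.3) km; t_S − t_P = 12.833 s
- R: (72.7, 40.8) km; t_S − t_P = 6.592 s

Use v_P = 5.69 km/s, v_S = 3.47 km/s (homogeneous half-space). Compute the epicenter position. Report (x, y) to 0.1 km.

Distance from S−P lag: d = Δt · v_P v_S / (v_P − v_S) = Δt · (5.69·3.47)/(5.69−3.47) ≈ 8.8938·Δt.
So d_P = 177.90, d_Q = 114.13, d_R = 58.63 km.
Circle about each station: (x − 18.2)² + (y + 67.9)² = 177.90²; (x + 9.0)² + (y − 27.3)² = 114.13²; (x − 72.7)² + (y − 40.8)² = 58.63².
Subtracting pairs of circle equations eliminates x²+y² and gives linear equations (the radical axes):
-54.4 x + 190.4 y = 14507.39
109.0 x + 217.4 y = 30219.21
Solving the 2×2 system: x ≈ 79.8, y ≈ 99.0 km.

x ≈ 79.8 km, y ≈ 99.0 km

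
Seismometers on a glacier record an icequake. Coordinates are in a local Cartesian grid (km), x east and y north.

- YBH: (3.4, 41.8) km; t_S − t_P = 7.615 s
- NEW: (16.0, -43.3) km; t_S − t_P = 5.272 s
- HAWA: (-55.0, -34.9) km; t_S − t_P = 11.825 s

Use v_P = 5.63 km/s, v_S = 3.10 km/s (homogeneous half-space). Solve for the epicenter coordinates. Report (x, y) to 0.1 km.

Distance from S−P lag: d = Δt · v_P v_S / (v_P − v_S) = Δt · (5.63·3.10)/(5.63−3.10) ≈ 6.8984·Δt.
So d_YBH = 52.53, d_NEW = 36.37, d_HAWA = 81.57 km.
Circle about each station: (x − 3.4)² + (y − 41.8)² = 52.53²; (x − 16.0)² + (y + 43.3)² = 36.37²; (x + 55.0)² + (y + 34.9)² = 81.57².
Subtracting the YBH equation from the NEW and HAWA equations removes the quadratic terms:
25.2 x − 170.2 y = 1808.71
-116.8 x − 153.4 y = -1410.05
Solving the 2×2 system: x ≈ 21.8, y ≈ -7.4 km.

(21.8, -7.4)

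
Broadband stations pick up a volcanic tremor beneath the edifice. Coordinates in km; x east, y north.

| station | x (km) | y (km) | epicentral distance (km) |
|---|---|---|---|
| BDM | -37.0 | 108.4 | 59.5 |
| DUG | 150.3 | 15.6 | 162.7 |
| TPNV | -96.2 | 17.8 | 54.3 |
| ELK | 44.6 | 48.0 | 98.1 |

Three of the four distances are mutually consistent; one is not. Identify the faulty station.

DUG

Solve using three stations at a time. Using BDM, TPNV, ELK (subtract circle equations pairwise → linear system) gives (x, y) ≈ (-53.4, 51.2).
Distances from that point to each station vs reported:
  BDM: calculated 59.5 vs reported 59.5 → residual 0.0 km
  DUG: calculated 206.8 vs reported 162.7 → residual 44.1 km
  TPNV: calculated 54.3 vs reported 54.3 → residual 0.0 km
  ELK: calculated 98.1 vs reported 98.1 → residual 0.0 km
BDM, TPNV, ELK are mutually consistent (residuals ≈ 0); DUG is off by 44.1 km.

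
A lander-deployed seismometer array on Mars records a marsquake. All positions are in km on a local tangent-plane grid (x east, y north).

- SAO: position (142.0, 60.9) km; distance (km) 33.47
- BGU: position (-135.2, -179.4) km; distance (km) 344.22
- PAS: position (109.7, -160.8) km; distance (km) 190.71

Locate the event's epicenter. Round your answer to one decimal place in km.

x ≈ 139.9 km, y ≈ 27.5 km

Circle about each station: (x − 142.0)² + (y − 60.9)² = 33.47²; (x + 135.2)² + (y + 179.4)² = 344.22²; (x − 109.7)² + (y + 160.8)² = 190.71².
Subtracting pairs of circle equations eliminates x²+y² and gives linear equations (the radical axes):
-554.4 x − 480.6 y = -90776.58
-64.6 x − 443.4 y = -21232.14
Solving the 2×2 system: x ≈ 139.9, y ≈ 27.5 km.
Check against SAO (with the unrounded x, y): √((x − 142.0)²+(y − 60.9)²) = 33.46 ≈ 33.47 km. ✓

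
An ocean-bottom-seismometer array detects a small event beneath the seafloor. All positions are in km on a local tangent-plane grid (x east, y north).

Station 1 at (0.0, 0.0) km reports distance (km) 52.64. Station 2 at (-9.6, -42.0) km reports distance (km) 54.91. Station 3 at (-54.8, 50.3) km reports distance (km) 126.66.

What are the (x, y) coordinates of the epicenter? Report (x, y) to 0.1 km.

43.8 km east, -29.2 km north

Circle about each station: x² + y² = 52.64²; (x + 9.6)² + (y + 42.0)² = 54.91²; (x + 54.8)² + (y − 50.3)² = 126.66².
Subtracting pairs of circle equations eliminates x²+y² and gives linear equations (the radical axes):
-19.2 x − 84.0 y = 1612.02
-109.6 x + 100.6 y = -7738.66
Solving the 2×2 system: x ≈ 43.8, y ≈ -29.2 km.
Check against Station 1 (with the unrounded x, y): √(x²+y²) = 52.65 ≈ 52.64 km. ✓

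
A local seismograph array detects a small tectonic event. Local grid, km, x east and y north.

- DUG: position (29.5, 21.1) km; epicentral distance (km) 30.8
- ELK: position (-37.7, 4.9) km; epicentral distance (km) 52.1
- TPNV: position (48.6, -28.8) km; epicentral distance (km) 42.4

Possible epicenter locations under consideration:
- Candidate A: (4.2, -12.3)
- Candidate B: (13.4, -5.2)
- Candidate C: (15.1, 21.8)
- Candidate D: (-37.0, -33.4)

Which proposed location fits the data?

For each candidate, compare |candidate − station| to the reported distance:
Candidate A: residuals DUG 11.1, ELK 6.8, TPNV 5.0 → max 11.1 km
Candidate B: residuals DUG 0.0, ELK 0.0, TPNV 0.0 → max 0.0 km
Candidate C: residuals DUG 16.4, ELK 3.3, TPNV 18.3 → max 18.3 km
Candidate D: residuals DUG 55.2, ELK 13.8, TPNV 43.3 → max 55.2 km
Only Candidate B has all residuals ≈ 0.

Candidate B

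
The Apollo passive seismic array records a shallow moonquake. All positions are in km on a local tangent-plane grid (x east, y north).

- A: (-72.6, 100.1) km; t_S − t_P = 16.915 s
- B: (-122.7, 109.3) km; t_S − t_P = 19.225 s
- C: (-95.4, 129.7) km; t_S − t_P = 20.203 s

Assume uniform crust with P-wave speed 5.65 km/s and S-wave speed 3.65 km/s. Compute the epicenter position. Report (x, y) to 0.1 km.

Distance from S−P lag: d = Δt · v_P v_S / (v_P − v_S) = Δt · (5.65·3.65)/(5.65−3.65) ≈ 10.3112·Δt.
So d_A = 174.41, d_B = 198.23, d_C = 208.32 km.
Circle about each station: (x + 72.6)² + (y − 100.1)² = 174.41²; (x + 122.7)² + (y − 109.3)² = 198.23²; (x + 95.4)² + (y − 129.7)² = 208.32².
Subtracting pairs of circle equations eliminates x²+y² and gives linear equations (the radical axes):
-100.2 x + 18.4 y = 2834.73
-45.6 x + 59.2 y = -2345.89
Solving the 2×2 system: x ≈ -41.4, y ≈ -71.5 km.
Check against A (with the unrounded x, y): √((x + 72.6)²+(y − 100.1)²) = 174.44 ≈ 174.41 km. ✓

-41.4 km east, -71.5 km north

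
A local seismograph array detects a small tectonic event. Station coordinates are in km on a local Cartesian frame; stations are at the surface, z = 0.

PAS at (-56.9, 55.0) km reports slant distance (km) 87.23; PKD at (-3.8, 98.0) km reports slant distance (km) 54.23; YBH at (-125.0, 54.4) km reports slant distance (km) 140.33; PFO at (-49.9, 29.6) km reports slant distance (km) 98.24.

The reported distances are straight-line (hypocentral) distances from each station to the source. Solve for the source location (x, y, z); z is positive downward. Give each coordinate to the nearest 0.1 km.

Each station gives a sphere (x−x_i)² + (y−y_i)² + z² = d_i² (stations at z=0).
Subtracting the PAS sphere from PKD and YBH: z² cancels, leaving linear equations in x and y:
106.2 x + 86.0 y = 8024.01
-136.2 x − 1.2 y = 238.31
Solving: x ≈ -2.600, y ≈ 96.513 km (keep extra digits for the depth step; rounded: -2.6, 96.5).
Then from the PAS sphere: z² = 87.23² − (x + 56.9)² − (y − 55.0)² with x = -2.600, y = 96.513, so z ≈ 54.196 ≈ 54.2 km.

x ≈ -2.6 km, y ≈ 96.5 km, depth ≈ 54.2 km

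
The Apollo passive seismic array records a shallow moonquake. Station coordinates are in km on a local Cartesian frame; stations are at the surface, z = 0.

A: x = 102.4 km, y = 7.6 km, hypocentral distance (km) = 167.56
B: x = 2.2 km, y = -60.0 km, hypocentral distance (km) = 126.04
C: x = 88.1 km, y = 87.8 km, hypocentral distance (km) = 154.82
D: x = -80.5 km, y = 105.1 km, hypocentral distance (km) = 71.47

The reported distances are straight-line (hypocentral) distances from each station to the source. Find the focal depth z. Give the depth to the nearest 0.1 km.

Each station gives a sphere (x−x_i)² + (y−y_i)² + z² = d_i² (stations at z=0).
Subtracting the A sphere from B and C: z² cancels, leaving linear equations in x and y:
-200.4 x − 135.2 y = 5251.59
-28.6 x + 160.4 y = 9034.05
Solving: x ≈ -57.309, y ≈ 46.104 km (keep extra digits for the depth step; rounded: -57.3, 46.1).
Then from the A sphere: z² = 167.56² − (x − 102.4)² − (y − 7.6)² with x = -57.309, y = 46.104, so z ≈ 32.967 ≈ 33.0 km.

33.0 km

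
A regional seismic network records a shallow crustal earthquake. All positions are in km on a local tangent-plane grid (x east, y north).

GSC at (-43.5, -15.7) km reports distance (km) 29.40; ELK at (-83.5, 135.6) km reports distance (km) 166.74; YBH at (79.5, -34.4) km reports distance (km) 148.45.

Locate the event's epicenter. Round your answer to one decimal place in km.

x ≈ -68.9 km, y ≈ -30.5 km

Circle about each station: (x + 43.5)² + (y + 15.7)² = 29.40²; (x + 83.5)² + (y − 135.6)² = 166.74²; (x − 79.5)² + (y + 34.4)² = 148.45².
Subtracting pairs of circle equations eliminates x²+y² and gives linear equations (the radical axes):
-80.0 x + 302.6 y = -3717.00
246.0 x − 37.4 y = -15808.17
Solving the 2×2 system: x ≈ -68.9, y ≈ -30.5 km.
Check against GSC (with the unrounded x, y): √((x + 43.5)²+(y + 15.7)²) = 29.39 ≈ 29.40 km. ✓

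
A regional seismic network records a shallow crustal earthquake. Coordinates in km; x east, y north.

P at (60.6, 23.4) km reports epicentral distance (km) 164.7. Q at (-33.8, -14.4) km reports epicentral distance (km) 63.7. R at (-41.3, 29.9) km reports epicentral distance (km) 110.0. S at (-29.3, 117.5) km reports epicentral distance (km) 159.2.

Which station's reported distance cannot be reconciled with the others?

R

Solve using three stations at a time. Using P, Q, S (subtract circle equations pairwise → linear system) gives (x, y) ≈ (-96.2, -26.9).
Distances from that point to each station vs reported:
  P: calculated 164.7 vs reported 164.7 → residual 0.0 km
  Q: calculated 63.6 vs reported 63.7 → residual 0.1 km
  R: calculated 79.0 vs reported 110.0 → residual 31.0 km
  S: calculated 159.2 vs reported 159.2 → residual 0.0 km
P, Q, S are mutually consistent (residuals ≈ 0); R is off by 31.0 km.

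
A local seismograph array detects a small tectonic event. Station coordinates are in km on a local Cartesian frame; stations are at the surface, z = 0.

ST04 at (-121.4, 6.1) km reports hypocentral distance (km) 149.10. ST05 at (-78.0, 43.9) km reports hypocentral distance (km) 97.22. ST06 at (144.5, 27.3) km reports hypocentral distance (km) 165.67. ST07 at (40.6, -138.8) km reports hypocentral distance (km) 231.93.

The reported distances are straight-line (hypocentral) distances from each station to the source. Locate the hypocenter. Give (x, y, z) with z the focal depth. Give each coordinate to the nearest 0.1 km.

x ≈ -3.6 km, y ≈ 83.7 km, depth ≈ 48.3 km

Each station gives a sphere (x−x_i)² + (y−y_i)² + z² = d_i² (stations at z=0).
Subtracting the ST04 sphere from ST05 and ST06: z² cancels, leaving linear equations in x and y:
86.8 x + 75.6 y = 6015.12
531.8 x + 42.4 y = 1634.63
Solving: x ≈ -3.599, y ≈ 83.698 km (keep extra digits for the depth step; rounded: -3.6, 83.7).
Then from the ST04 sphere: z² = 149.10² − (x + 121.4)² − (y − 6.1)² with x = -3.599, y = 83.698, so z ≈ 48.294 ≈ 48.3 km.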